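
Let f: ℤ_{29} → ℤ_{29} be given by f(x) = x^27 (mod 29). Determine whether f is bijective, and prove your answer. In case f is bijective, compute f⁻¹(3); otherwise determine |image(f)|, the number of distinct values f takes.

10

Since 29 is prime, the nonzero elements of ℤ_{29} form a cyclic group of order 28.
As gcd(27, 28) = 1, raising to the 27th power is a bijection on this group: if a^27 ≡ b^27 then (ab^{−1})^27 = 1, and the only element of order dividing gcd(27, 28) = 1 is 1, so a = b.
With f(0) = 0 this makes f injective on all of ℤ_{29}, hence bijective (finite equal-size domain and codomain). In particular f is bijective.
Since f is bijective, we find the preimage of 3. The inverse of x ↦ x^27 on (ℤ_{29})^× is x ↦ x^27, because 27·27 = 729 = 26·28 + 1 ≡ 1 (mod 28) and x^{28} = 1 for x ≠ 0 (Fermat). So f⁻¹(3) = 3^27 mod 29.
Repeated squaring mod 29: 3^1 ≡ 3, 3^2 ≡ 3² = 9, 3^4 ≡ 9² = 81 ≡ 23, 3^8 ≡ 23² = 529 ≡ 7, 3^16 ≡ 7² = 49 ≡ 20. Since 27 = 16 + 8 + 2 + 1, 3^27 ≡ 20·7·9·3: 20·7 = 140 ≡ 24, then 24·9 = 216 ≡ 13, then 13·3 = 39 ≡ 10. So 3^27 ≡ 10 (mod 29).
Hence f⁻¹(3) = 10.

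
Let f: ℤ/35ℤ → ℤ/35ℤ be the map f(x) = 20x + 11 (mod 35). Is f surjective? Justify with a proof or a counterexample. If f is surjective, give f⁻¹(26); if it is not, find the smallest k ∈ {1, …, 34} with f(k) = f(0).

7

By definition, f is surjective if every y in the codomain equals f(x) for some x in the domain.
Since gcd(20, 35) = 5, we have 20x ≡ 0 (mod 5) for all x, so f(x) ≡ 1 (mod 5).
But 0 ≢ 1 (mod 5), so 0 ∈ ℤ/35ℤ has no preimage. Hence f is not surjective.
Since f is not surjective, we find the least positive k with f(k) = f(0): this means 20k ≡ 0 (mod 35), i.e. 35 ∣ 20k. Since gcd(20, 35) = 5, dividing through by 5 this holds exactly when 7 ∣ 4k, and as gcd(4, 7) = 1, exactly when 7 ∣ k.
The smallest positive such k is 7.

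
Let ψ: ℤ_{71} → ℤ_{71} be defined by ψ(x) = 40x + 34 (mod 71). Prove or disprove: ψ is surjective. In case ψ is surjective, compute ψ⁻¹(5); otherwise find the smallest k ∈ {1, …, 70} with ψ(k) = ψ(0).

33

Recall: ψ is surjective if every y in the codomain equals ψ(x) for some x in the domain.
Since gcd(40, 71) = 1, 40 is invertible modulo 71. Euclid's algorithm: 71 = 1·40 + 31, 40 = 1·31 + 9, 31 = 3·9 + 4, 9 = 2·4 + 1; back-substituting gives 1 = 16·40 − 9·71, so 40⁻¹ ≡ 16 (mod 71).
Then y ↦ 16(y − 34) is a two-sided inverse to ψ, so every y ∈ ℤ_{71} has a preimage.
So ψ is surjective.
Since ψ is surjective, we compute ψ⁻¹(5): solve 40x + 34 ≡ 5 (mod 71), i.e. 40x ≡ 42 (mod 71).
Multiplying by 40⁻¹ = 16 gives x ≡ 16·42 = 672 = 9·71 + 33 ≡ 33 (mod 71).
Check: ψ(33) = 40·33 + 34 = 1354 = 19·71 + 5 ≡ 5 (mod 71).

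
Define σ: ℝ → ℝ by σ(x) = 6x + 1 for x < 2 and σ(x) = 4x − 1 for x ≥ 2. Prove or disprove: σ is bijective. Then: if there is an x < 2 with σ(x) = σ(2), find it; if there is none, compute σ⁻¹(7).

Both pieces are strictly increasing (slopes 6 and 4), so each is injective on its own interval.
The left piece maps (−∞, 2) onto (−∞, 13); the right piece maps [2, ∞) onto [7, ∞).
These images overlap. In particular σ(2) = 7 (right piece), and solving 6x + 1 = 7 on the left piece gives x = 1 < 2.
So σ(1) = σ(2) with 1 ≠ 2, and σ is not injective, hence not bijective. This x = 1 is the requested value below 2.

1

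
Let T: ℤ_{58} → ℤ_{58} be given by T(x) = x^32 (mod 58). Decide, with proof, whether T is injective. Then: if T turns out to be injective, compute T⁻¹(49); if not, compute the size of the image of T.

T(3): Repeated squaring mod 58: 3^1 ≡ 3, 3^2 ≡ 3² = 9, 3^4 ≡ 9² = 81 ≡ 23, 3^8 ≡ 23² = 529 ≡ 7, 3^16 ≡ 7² = 49, 3^32 ≡ 49² = 2401 ≡ 23. So 3^32 ≡ 23 (mod 58).
T(7): Repeated squaring mod 58: 7^1 ≡ 7, 7^2 ≡ 7² = 49, 7^4 ≡ 49² = 2401 ≡ 23, 7^8 ≡ 23² = 529 ≡ 7, 7^16 ≡ 7² = 49, 7^32 ≡ 49² = 2401 ≡ 23. So 7^32 ≡ 23 (mod 58).
So T(3) = T(7) = 23 while 3 ≠ 7, thus T is not injective.
Since T is not injective, we determine |image(T)|. Computing x^32 mod 58 for each x (by repeated squaring, reducing mod 58 at every step), the values T(0), T(1), …, T(57) are: 0, 1, 16, 23, 24, 45, 20, 23, 36, 7, 24, 25, 30, 25, 20, 49, 54, 1, 54, 53, 36, 7, 52, 49, 16, 53, 52, 45, 30, 29, 30, 45, 52, 53, 16, 49, 52, 7, 36, 53, 54, 1, 54, 49, 20, 25, 30, 25, 24, 7, 36, 23, 20, 45, 24, 23, 16, 1.
The distinct values are {0, 1, 7, 16, 20, 23, 24, 25, 29, 30, 36, 45, 49, 52, 53, 54}; there are 16 of them.

16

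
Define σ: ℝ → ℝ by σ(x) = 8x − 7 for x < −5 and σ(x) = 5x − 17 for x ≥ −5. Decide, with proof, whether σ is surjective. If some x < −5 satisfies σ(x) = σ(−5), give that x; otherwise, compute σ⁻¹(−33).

-16/5

Both pieces are strictly increasing (slopes 8 and 5), so each is injective on its own interval.
The left piece maps (−∞, −5) onto (−∞, −47); the right piece maps [−5, ∞) onto [−42, ∞).
The union (−∞, −47) ∪ [−42, ∞) omits the interval between −47 and −42; in particular −47 has no preimage. So σ is not surjective.
Because the two images are disjoint, no x < −5 has σ(x) = σ(−5), so we compute σ⁻¹(−33): −33 lies in [−42, ∞), so solve 5x − 17 = −33: x = (−33 + 17)/5 = −16/5.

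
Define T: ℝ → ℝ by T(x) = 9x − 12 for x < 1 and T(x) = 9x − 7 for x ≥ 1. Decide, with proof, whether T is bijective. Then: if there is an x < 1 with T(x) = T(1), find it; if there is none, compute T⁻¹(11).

Both pieces are strictly increasing (slopes 9 and 9), so each is injective on its own interval.
The left piece maps (−∞, 1) onto (−∞, −3); the right piece maps [1, ∞) onto [2, ∞).
The images leave a gap (−3 has no preimage), so T is not surjective, hence not bijective.
Because the two images are disjoint, no x < 1 has T(x) = T(1), so we compute T⁻¹(11): 11 lies in [2, ∞), so solve 9x − 7 = 11: x = (11 + 7)/9 = 2.

2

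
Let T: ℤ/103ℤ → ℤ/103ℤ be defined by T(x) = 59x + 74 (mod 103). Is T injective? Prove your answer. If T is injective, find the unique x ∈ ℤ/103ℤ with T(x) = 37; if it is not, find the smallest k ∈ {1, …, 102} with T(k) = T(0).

Recall that injectivity means: for all x_1, x_2 in the domain, T(x_1) = T(x_2) implies x_1 = x_2.
If T(x_1) = T(x_2), then 59x_1 ≡ 59x_2 (mod 103). Because gcd(59, 103) = 1, we may cancel 59 to get x_1 ≡ x_2 (mod 103).
Hence T is injective.
We now compute 59⁻¹ mod 103 explicitly. Euclid's algorithm: 103 = 1·59 + 44, 59 = 1·44 + 15, 44 = 2·15 + 14, 15 = 1·14 + 1; back-substituting gives 1 = 7·59 − 4·103, so 59⁻¹ ≡ 7 (mod 103).
Since T is injective, we compute T⁻¹(37): solve 59x + 74 ≡ 37 (mod 103), i.e. 59x ≡ 66 (mod 103).
Multiplying by 59⁻¹ = 7 gives x ≡ 7·66 = 462 = 4·103 + 50 ≡ 50 (mod 103).
Check: T(50) = 59·50 + 74 = 3024 = 29·103 + 37 ≡ 37 (mod 103).

50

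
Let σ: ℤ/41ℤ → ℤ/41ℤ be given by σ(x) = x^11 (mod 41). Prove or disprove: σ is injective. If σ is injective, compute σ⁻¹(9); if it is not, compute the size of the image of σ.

Since 41 is prime, the nonzero elements of ℤ/41ℤ form a cyclic group of order 40.
As gcd(11, 40) = 1, raising to the 11th power is a bijection on this group: if s^11 ≡ t^11 then (st^{−1})^11 = 1, and the only element of order dividing gcd(11, 40) = 1 is 1, so s = t.
With σ(0) = 0 this makes σ injective on all of ℤ/41ℤ, hence bijective (finite equal-size domain and codomain). In particular σ is injective.
Since σ is injective, we find the preimage of 9. The inverse of x ↦ x^11 on (ℤ/41ℤ)^× is x ↦ x^11, because 11·11 = 121 = 3·40 + 1 ≡ 1 (mod 40) and x^{40} = 1 for x ≠ 0 (Fermat). So σ⁻¹(9) = 9^11 mod 41.
Repeated squaring mod 41: 9^1 ≡ 9, 9^2 ≡ 9² = 81 ≡ 40, 9^4 ≡ 40² = 1600 ≡ 1, 9^8 ≡ 1² = 1. Since 11 = 8 + 2 + 1, 9^11 ≡ 1·40·9: 1·40 = 40, then 40·9 = 360 ≡ 32. So 9^11 ≡ 32 (mod 41).
Hence σ⁻¹(9) = 32.

32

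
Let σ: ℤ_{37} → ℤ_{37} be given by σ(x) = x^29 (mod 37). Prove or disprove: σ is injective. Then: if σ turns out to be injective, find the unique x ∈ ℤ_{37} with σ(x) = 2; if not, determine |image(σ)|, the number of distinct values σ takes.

32

Since 37 is prime, the nonzero elements of ℤ_{37} form a cyclic group of order 36.
As gcd(29, 36) = 1, raising to the 29th power is a bijection on this group: if s^29 ≡ t^29 then (st^{−1})^29 = 1, and the only element of order dividing gcd(29, 36) = 1 is 1, so s = t.
With σ(0) = 0 this makes σ injective on all of ℤ_{37}, hence bijective (finite equal-size domain and codomain). In particular σ is injective.
Since σ is injective, we find the preimage of 2. The inverse of x ↦ x^29 on (ℤ_{37})^× is x ↦ x^5, because 29·5 = 145 = 4·36 + 1 ≡ 1 (mod 36) and x^{36} = 1 for x ≠ 0 (Fermat). So σ⁻¹(2) = 2^5 mod 37.
Repeated squaring mod 37: 2^1 ≡ 2, 2^2 ≡ 2² = 4, 2^4 ≡ 4² = 16. Since 5 = 4 + 1, 2^5 ≡ 16·2: 16·2 = 32. So 2^5 ≡ 32 (mod 37).
Hence σ⁻¹(2) = 32.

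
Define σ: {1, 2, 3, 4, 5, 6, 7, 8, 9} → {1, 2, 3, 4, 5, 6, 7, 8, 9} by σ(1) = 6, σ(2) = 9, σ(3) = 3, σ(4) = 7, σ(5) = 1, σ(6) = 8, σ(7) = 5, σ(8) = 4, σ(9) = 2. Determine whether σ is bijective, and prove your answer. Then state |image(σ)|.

9

The values 6, 9, 3, 7, 1, 8, 5, 4, 2 are a permutation of {1, 2, 3, 4, 5, 6, 7, 8, 9}: each element appears exactly once.
So σ is injective and surjective, hence bijective.
The image of σ is {1, 2, 3, 4, 5, 6, 7, 8, 9}, which has 9 elements.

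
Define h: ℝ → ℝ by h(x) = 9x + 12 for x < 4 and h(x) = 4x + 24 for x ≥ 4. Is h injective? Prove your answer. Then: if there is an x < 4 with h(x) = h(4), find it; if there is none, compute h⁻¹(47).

Both pieces are strictly increasing (slopes 9 and 4), so each is injective on its own interval.
The left piece maps (−∞, 4) onto (−∞, 48); the right piece maps [4, ∞) onto [40, ∞).
These images overlap. In particular h(4) = 40 (right piece), and solving 9x + 12 = 40 on the left piece gives x = 28/9 < 4.
So h(28/9) = h(4) with 28/9 ≠ 4, and h is not injective. This x = 28/9 is the requested value below 4.

28/9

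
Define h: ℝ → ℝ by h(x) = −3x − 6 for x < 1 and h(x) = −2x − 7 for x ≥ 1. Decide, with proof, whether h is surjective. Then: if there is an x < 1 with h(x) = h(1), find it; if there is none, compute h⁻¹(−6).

Both pieces are strictly decreasing (slopes −3 and −2), so each is injective on its own interval.
The left piece maps (−∞, 1) onto (−9, ∞); the right piece maps [1, ∞) onto (−∞, −9].
These images together cover ℝ, so h is surjective.
Because the two images are disjoint, no x < 1 has h(x) = h(1), so we compute h⁻¹(−6): −6 lies in (−9, ∞), so solve −3x − 6 = −6: x = (−6 + 6)/(−3) = 0.

0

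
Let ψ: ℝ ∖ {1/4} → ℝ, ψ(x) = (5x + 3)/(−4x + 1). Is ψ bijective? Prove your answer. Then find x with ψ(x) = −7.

10/23

If ψ(x) = −5/4, cross-multiplying gives −4(5x + 3) = 5(−4x + 1), which simplifies to −12 = 5 — false.  So −5/4 has no preimage and ψ is not surjective.
Hence ψ is not bijective.
Solving ψ(x) = −7: cross-multiplying gives 5x + 3 = −7(−4x + 1), which rearranges to −23x = −10, so x = 10/23.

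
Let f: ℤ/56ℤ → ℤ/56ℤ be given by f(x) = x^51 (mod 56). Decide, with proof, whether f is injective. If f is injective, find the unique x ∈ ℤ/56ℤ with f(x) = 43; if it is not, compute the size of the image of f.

15

f(2): Repeated squaring mod 56: 2^1 ≡ 2, 2^2 ≡ 2² = 4, 2^4 ≡ 4² = 16, 2^8 ≡ 16² = 256 ≡ 32, 2^16 ≡ 32² = 1024 ≡ 16, 2^32 ≡ 16² = 256 ≡ 32. Since 51 = 32 + 16 + 2 + 1, 2^51 ≡ 32·16·4·2: 32·16 = 512 ≡ 8, then 8·4 = 32, then 32·2 = 64 ≡ 8. So 2^51 ≡ 8 (mod 56).
f(4): Repeated squaring mod 56: 4^1 ≡ 4, 4^2 ≡ 4² = 16, 4^4 ≡ 16² = 256 ≡ 32, 4^8 ≡ 32² = 1024 ≡ 16, 4^16 ≡ 16² = 256 ≡ 32, 4^32 ≡ 32² = 1024 ≡ 16. Since 51 = 32 + 16 + 2 + 1, 4^51 ≡ 16·32·16·4: 16·32 = 512 ≡ 8, then 8·16 = 128 ≡ 16, then 16·4 = 64 ≡ 8. So 4^51 ≡ 8 (mod 56).
So f(2) = f(4) = 8 while 2 ≠ 4, so f is not injective.
Since f is not injective, we determine |image(f)|. Computing x^51 mod 56 for each x (by repeated squaring, reducing mod 56 at every step), the values f(0), f(1), …, f(55) are: 0, 1, 8, 27, 8, 13, 48, 7, 8, 1, 48, 43, 48, 13, 0, 15, 8, 41, 8, 27, 48, 21, 8, 15, 48, 1, 48, 27, 0, 29, 8, 55, 8, 41, 48, 35, 8, 29, 48, 15, 48, 41, 0, 43, 8, 13, 8, 55, 48, 49, 8, 43, 48, 29, 48, 55.
The distinct values are {0, 1, 7, 8, 13, 15, 21, 27, 29, 35, 41, 43, 48, 49, 55}; there are 15 of them.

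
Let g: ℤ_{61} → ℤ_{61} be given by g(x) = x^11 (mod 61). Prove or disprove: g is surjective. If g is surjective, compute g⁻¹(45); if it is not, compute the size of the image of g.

Since 61 is prime, the nonzero elements of ℤ_{61} form a cyclic group of order 60.
As gcd(11, 60) = 1, raising to the 11th power is a bijection on this group: if s^11 ≡ t^11 then (st^{−1})^11 = 1, and the only element of order dividing gcd(11, 60) = 1 is 1, so s = t.
With g(0) = 0 this makes g injective on all of ℤ_{61}, hence bijective (finite equal-size domain and codomain). In particular g is surjective.
Since g is surjective, we find the preimage of 45. The inverse of x ↦ x^11 on (ℤ_{61})^× is x ↦ x^11, because 11·11 = 121 = 2·60 + 1 ≡ 1 (mod 60) and x^{60} = 1 for x ≠ 0 (Fermat). So g⁻¹(45) = 45^11 mod 61.
Repeated squaring mod 61: 45^1 ≡ 45, 45^2 ≡ 45² = 2025 ≡ 12, 45^4 ≡ 12² = 144 ≡ 22, 45^8 ≡ 22² = 484 ≡ 57. Since 11 = 8 + 2 + 1, 45^11 ≡ 57·12·45: 57·12 = 684 ≡ 13, then 13·45 = 585 ≡ 36. So 45^11 ≡ 36 (mod 61).
Hence g⁻¹(45) = 36.

36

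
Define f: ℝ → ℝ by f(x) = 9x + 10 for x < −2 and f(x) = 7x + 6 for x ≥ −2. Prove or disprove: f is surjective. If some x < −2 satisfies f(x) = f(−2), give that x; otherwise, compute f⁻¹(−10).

-20/9

Both pieces are strictly increasing (slopes 9 and 7), so each is injective on its own interval.
The left piece maps (−∞, −2) onto (−∞, −8); the right piece maps [−2, ∞) onto [−8, ∞).
These images together cover ℝ, so f is surjective.
Because the two images are disjoint, no x < −2 has f(x) = f(−2), so we compute f⁻¹(−10): −10 lies in (−∞, −8), so solve 9x + 10 = −10: x = (−10 − 10)/9 = −20/9.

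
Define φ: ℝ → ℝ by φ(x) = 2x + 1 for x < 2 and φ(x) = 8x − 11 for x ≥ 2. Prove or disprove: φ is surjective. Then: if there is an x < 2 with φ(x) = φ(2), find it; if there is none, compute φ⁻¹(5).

Both pieces are strictly increasing (slopes 2 and 8), so each is injective on its own interval.
The left piece maps (−∞, 2) onto (−∞, 5); the right piece maps [2, ∞) onto [5, ∞).
These images together cover ℝ, so φ is surjective.
Because the two images are disjoint, no x < 2 has φ(x) = φ(2), so we compute φ⁻¹(5): 5 lies in [5, ∞), so solve 8x − 11 = 5: x = (5 + 11)/8 = 2.

2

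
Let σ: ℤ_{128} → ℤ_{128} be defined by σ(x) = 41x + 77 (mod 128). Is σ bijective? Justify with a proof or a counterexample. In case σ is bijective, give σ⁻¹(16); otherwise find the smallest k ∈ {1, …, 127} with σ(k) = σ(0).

11

Suppose σ(x_1) = σ(x_2) in ℤ_{128}. Then 41x_1 + 77 ≡ 41x_2 + 77 (mod 128), thus 41(x_1 − x_2) ≡ 0 (mod 128).
Since gcd(41, 128) = 1, 41 is invertible modulo 128, so x_1 − x_2 ≡ 0 (mod 128), i.e. x_1 = x_2.
We now compute 41⁻¹ mod 128 explicitly. Euclid's algorithm: 128 = 3·41 + 5, 41 = 8·5 + 1; back-substituting gives 1 = 25·41 − 8·128, so 41⁻¹ ≡ 25 (mod 128).
Then y ↦ 25(y − 77) is a two-sided inverse to σ, so every y ∈ ℤ_{128} has a preimage.
So σ is bijective.
Since σ is bijective, we find σ⁻¹(16): we need 41x ≡ 16 − 77 ≡ 67 (mod 128). Using 41⁻¹ = 25: x ≡ 25·67 = 1675 = 13·128 + 11, so x = 11.
Check: σ(11) = 41·11 + 77 = 528 = 4·128 + 16 ≡ 16 (mod 128).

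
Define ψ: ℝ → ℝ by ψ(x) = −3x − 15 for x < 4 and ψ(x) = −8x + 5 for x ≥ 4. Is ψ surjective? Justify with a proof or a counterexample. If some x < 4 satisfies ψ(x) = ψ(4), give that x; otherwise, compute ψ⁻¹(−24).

3

Both pieces are strictly decreasing (slopes −3 and −8), so each is injective on its own interval.
The left piece maps (−∞, 4) onto (−27, ∞); the right piece maps [4, ∞) onto (−∞, −27].
These images together cover ℝ, so ψ is surjective.
Because the two images are disjoint, no x < 4 has ψ(x) = ψ(4), so we compute ψ⁻¹(−24): −24 lies in (−27, ∞), so solve −3x − 15 = −24: x = (−24 + 15)/(−3) = 3.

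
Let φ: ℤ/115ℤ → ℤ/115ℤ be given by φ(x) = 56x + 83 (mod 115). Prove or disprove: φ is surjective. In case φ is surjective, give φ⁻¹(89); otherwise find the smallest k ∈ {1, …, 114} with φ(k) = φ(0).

111

Since gcd(56, 115) = 1, 56 is invertible modulo 115. Euclid's algorithm: 115 = 2·56 + 3, 56 = 18·3 + 2, 3 = 1·2 + 1; back-substituting gives 1 = 76·56 − 37·115, so 56⁻¹ ≡ 76 (mod 115).
For any y ∈ ℤ/115ℤ, x = 76(y − 83) mod 115 satisfies φ(x) = 56·76(y − 83) + 83 ≡ y (since 56·76 ≡ 1 mod 115). So every y has a preimage.
Thus φ is surjective.
Since φ is surjective, we compute φ⁻¹(89): solve 56x + 83 ≡ 89 (mod 115), i.e. 56x ≡ 6 (mod 115).
Multiplying by 56⁻¹ = 76 gives x ≡ 76·6 = 456 = 3·115 + 111 ≡ 111 (mod 115).
Check: φ(111) = 56·111 + 83 = 6299 = 54·115 + 89 ≡ 89 (mod 115).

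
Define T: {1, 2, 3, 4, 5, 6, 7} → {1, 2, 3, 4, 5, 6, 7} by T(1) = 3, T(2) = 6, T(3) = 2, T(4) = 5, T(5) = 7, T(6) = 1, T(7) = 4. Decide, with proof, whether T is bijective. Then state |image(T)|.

7

The values 3, 6, 2, 5, 7, 1, 4 are a permutation of {1, 2, 3, 4, 5, 6, 7}: each element appears exactly once.
So T is injective and surjective, hence bijective.
The image of T is {1, 2, 3, 4, 5, 6, 7}, which has 7 elements.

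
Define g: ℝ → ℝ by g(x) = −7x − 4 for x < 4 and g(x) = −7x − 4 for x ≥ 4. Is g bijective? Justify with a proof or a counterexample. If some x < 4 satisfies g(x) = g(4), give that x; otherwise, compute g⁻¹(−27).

23/7

Both pieces are strictly decreasing (slopes −7 and −7), so each is injective on its own interval.
The left piece maps (−∞, 4) onto (−32, ∞); the right piece maps [4, ∞) onto (−∞, −32].
Since −32 = −32, the images partition ℝ: g is injective and surjective, hence bijective.
Because the two images are disjoint, no x < 4 has g(x) = g(4), so we compute g⁻¹(−27): −27 lies in (−32, ∞), so solve −7x − 4 = −27: x = (−27 + 4)/(−7) = 23/7.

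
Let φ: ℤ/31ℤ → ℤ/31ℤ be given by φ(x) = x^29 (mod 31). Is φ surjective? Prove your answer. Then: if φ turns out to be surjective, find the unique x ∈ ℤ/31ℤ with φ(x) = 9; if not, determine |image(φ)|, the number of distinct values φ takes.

7

Since 31 is prime, the nonzero elements of ℤ/31ℤ form a cyclic group of order 30.
As gcd(29, 30) = 1, raising to the 29th power is a bijection on this group: if u^29 ≡ v^29 then (uv^{−1})^29 = 1, and the only element of order dividing gcd(29, 30) = 1 is 1, so u = v.
With φ(0) = 0 this makes φ injective on all of ℤ/31ℤ, hence bijective (finite equal-size domain and codomain). In particular φ is surjective.
Since φ is surjective, we find the preimage of 9. The inverse of x ↦ x^29 on (ℤ/31ℤ)^× is x ↦ x^29, because 29·29 = 841 = 28·30 + 1 ≡ 1 (mod 30) and x^{30} = 1 for x ≠ 0 (Fermat). So φ⁻¹(9) = 9^29 mod 31.
Repeated squaring mod 31: 9^1 ≡ 9, 9^2 ≡ 9² = 81 ≡ 19, 9^4 ≡ 19² = 361 ≡ 20, 9^8 ≡ 20² = 400 ≡ 28, 9^16 ≡ 28² = 784 ≡ 9. Since 29 = 16 + 8 + 4 + 1, 9^29 ≡ 9·28·20·9: 9·28 = 252 ≡ 4, then 4·20 = 80 ≡ 18, then 18·9 = 162 ≡ 7. So 9^29 ≡ 7 (mod 31).
Hence φ⁻¹(9) = 7.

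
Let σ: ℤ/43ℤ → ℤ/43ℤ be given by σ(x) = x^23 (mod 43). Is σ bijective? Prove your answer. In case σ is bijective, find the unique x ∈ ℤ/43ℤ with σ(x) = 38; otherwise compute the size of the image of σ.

Since 43 is prime, the nonzero elements of ℤ/43ℤ form a cyclic group of order 42.
As gcd(23, 42) = 1, raising to the 23rd power is a bijection on this group: if x_1^23 ≡ x_2^23 then (x_1x_2^{−1})^23 = 1, and the only element of order dividing gcd(23, 42) = 1 is 1, so x_1 = x_2.
With σ(0) = 0 this makes σ injective on all of ℤ/43ℤ, hence bijective (finite equal-size domain and codomain). In particular σ is bijective.
Since σ is bijective, we find the preimage of 38. The inverse of x ↦ x^23 on (ℤ/43ℤ)^× is x ↦ x^11, because 23·11 = 253 = 6·42 + 1 ≡ 1 (mod 42) and x^{42} = 1 for x ≠ 0 (Fermat). So σ⁻¹(38) = 38^11 mod 43.
Repeated squaring mod 43: 38^1 ≡ 38, 38^2 ≡ 38² = 1444 ≡ 25, 38^4 ≡ 25² = 625 ≡ 23, 38^8 ≡ 23² = 529 ≡ 13. Since 11 = 8 + 2 + 1, 38^11 ≡ 13·25·38: 13·25 = 325 ≡ 24, then 24·38 = 912 ≡ 9. So 38^11 ≡ 9 (mod 43).
Hence σ⁻¹(38) = 9.

9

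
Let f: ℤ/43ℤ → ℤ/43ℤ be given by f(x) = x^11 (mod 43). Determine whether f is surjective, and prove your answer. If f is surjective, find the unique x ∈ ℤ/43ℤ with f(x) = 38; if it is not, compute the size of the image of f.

25

Since 43 is prime, the nonzero elements of ℤ/43ℤ form a cyclic group of order 42.
As gcd(11, 42) = 1, raising to the 11th power is a bijection on this group: if a^11 ≡ b^11 then (ab^{−1})^11 = 1, and the only element of order dividing gcd(11, 42) = 1 is 1, so a = b.
With f(0) = 0 this makes f injective on all of ℤ/43ℤ, hence bijective (finite equal-size domain and codomain). In particular f is surjective.
Since f is surjective, we find the preimage of 38. The inverse of x ↦ x^11 on (ℤ/43ℤ)^× is x ↦ x^23, because 11·23 = 253 = 6·42 + 1 ≡ 1 (mod 42) and x^{42} = 1 for x ≠ 0 (Fermat). So f⁻¹(38) = 38^23 mod 43.
Repeated squaring mod 43: 38^1 ≡ 38, 38^2 ≡ 38² = 1444 ≡ 25, 38^4 ≡ 25² = 625 ≡ 23, 38^8 ≡ 23² = 529 ≡ 13, 38^16 ≡ 13² = 169 ≡ 40. Since 23 = 16 + 4 + 2 + 1, 38^23 ≡ 40·23·25·38: 40·23 = 920 ≡ 17, then 17·25 = 425 ≡ 38, then 38·38 = 1444 ≡ 25. So 38^23 ≡ 25 (mod 43).
Hence f⁻¹(38) = 25.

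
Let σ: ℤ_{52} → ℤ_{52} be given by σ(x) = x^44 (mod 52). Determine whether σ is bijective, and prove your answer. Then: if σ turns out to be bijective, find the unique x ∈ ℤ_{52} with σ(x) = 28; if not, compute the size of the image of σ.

σ(1) = 1^44 = 1.
σ(5): Repeated squaring mod 52: 5^1 ≡ 5, 5^2 ≡ 5² = 25, 5^4 ≡ 25² = 625 ≡ 1, 5^8 ≡ 1² = 1, 5^16 ≡ 1² = 1, 5^32 ≡ 1² = 1. Since 44 = 32 + 8 + 4, 5^44 ≡ 1·1·1: 1·1 = 1, then 1·1 = 1. So 5^44 ≡ 1 (mod 52).
So σ(1) = σ(5) = 1 while 1 ≠ 5, hence σ is not injective, hence not bijective.
Since σ is not bijective, we determine |image(σ)|. Computing x^44 mod 52 for each x (by repeated squaring, reducing mod 52 at every step), the values σ(0), σ(1), …, σ(51) are: 0, 1, 48, 9, 16, 1, 16, 29, 40, 29, 48, 9, 40, 13, 40, 9, 48, 29, 40, 29, 16, 1, 16, 9, 48, 1, 0, 1, 48, 9, 16, 1, 16, 29, 40, 29, 48, 9, 40, 13, 40, 9, 48, 29, 40, 29, 16, 1, 16, 9, 48, 1.
The distinct values are {0, 1, 9, 13, 16, 29, 40, 48}; there are 8 of them.

8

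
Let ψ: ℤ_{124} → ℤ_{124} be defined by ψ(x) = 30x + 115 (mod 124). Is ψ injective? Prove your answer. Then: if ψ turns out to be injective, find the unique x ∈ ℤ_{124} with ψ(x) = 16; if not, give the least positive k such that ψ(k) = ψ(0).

By definition, injectivity means: for all x_1, x_2 in the domain, ψ(x_1) = ψ(x_2) implies x_1 = x_2.
We have gcd(30, 124) = 2 > 1. Taking x_1 = 0 and x_2 = 62: ψ(0) = 115 and ψ(62) = 30·62 + 115 = 1975 ≡ 115 (mod 124).
So ψ(0) = ψ(62) while 0 ≠ 62, hence ψ is not injective.
Since ψ is not injective, we find the least positive k with ψ(k) = ψ(0): this means 30k ≡ 0 (mod 124), i.e. 124 ∣ 30k. Since gcd(30, 124) = 2, dividing through by 2 this holds exactly when 62 ∣ 15k, and as gcd(15, 62) = 1, exactly when 62 ∣ k.
The smallest positive such k is 62.

62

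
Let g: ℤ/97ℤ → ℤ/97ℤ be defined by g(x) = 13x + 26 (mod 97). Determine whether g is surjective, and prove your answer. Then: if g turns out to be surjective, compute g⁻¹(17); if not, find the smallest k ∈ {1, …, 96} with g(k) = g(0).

59

Since gcd(13, 97) = 1, 13 is invertible modulo 97. Euclid's algorithm: 97 = 7·13 + 6, 13 = 2·6 + 1; back-substituting gives 1 = 15·13 − 2·97, so 13⁻¹ ≡ 15 (mod 97).
Then y ↦ 15(y − 26) is a two-sided inverse to g, so every y ∈ ℤ/97ℤ has a preimage.
Hence g is surjective.
Since g is surjective, we find g⁻¹(17): we need 13x ≡ 17 − 26 ≡ 88 (mod 97). Using 13⁻¹ = 15: x ≡ 15·88 = 1320 = 13·97 + 59, so x = 59.
Check: g(59) = 13·59 + 26 = 793 = 8·97 + 17 ≡ 17 (mod 97).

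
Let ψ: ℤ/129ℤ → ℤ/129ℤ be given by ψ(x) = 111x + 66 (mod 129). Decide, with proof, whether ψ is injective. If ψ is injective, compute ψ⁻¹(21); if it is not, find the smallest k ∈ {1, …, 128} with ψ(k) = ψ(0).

43

Recall that ψ is injective if ψ(s) = ψ(t) implies s = t.
We have gcd(111, 129) = 3 > 1. Taking s = 0 and t = 43: ψ(0) = 66 and ψ(43) = 111·43 + 66 = 4839 ≡ 66 (mod 129).
So ψ(0) = ψ(43) while 0 ≠ 43, hence ψ is not injective.
Since ψ is not injective, we find the least positive k with ψ(k) = ψ(0): this means 111k ≡ 0 (mod 129), i.e. 129 ∣ 111k. Since gcd(111, 129) = 3, dividing through by 3 this holds exactly when 43 ∣ 37k, and as gcd(37, 43) = 1, exactly when 43 ∣ k.
The smallest positive such k is 43.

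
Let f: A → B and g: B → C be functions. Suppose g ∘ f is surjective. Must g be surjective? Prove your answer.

surjective

Let c ∈ C. Since g ∘ f is surjective, some a ∈ A has g(f(a)) = c. Then b = f(a) ∈ B satisfies g(b) = c. So g is surjective.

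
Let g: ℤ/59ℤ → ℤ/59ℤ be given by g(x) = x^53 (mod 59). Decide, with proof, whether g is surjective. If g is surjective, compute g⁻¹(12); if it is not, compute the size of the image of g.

Since 59 is prime, the nonzero elements of ℤ/59ℤ form a cyclic group of order 58.
As gcd(53, 58) = 1, raising to the 53rd power is a bijection on this group: if s^53 ≡ t^53 then (st^{−1})^53 = 1, and the only element of order dividing gcd(53, 58) = 1 is 1, so s = t.
With g(0) = 0 this makes g injective on all of ℤ/59ℤ, hence bijective (finite equal-size domain and codomain). In particular g is surjective.
Since g is surjective, we find the preimage of 12. The inverse of x ↦ x^53 on (ℤ/59ℤ)^× is x ↦ x^23, because 53·23 = 1219 = 21·58 + 1 ≡ 1 (mod 58) and x^{58} = 1 for x ≠ 0 (Fermat). So g⁻¹(12) = 12^23 mod 59.
Repeated squaring mod 59: 12^1 ≡ 12, 12^2 ≡ 12² = 144 ≡ 26, 12^4 ≡ 26² = 676 ≡ 27, 12^8 ≡ 27² = 729 ≡ 21, 12^16 ≡ 21² = 441 ≡ 28. Since 23 = 16 + 4 + 2 + 1, 12^23 ≡ 28·27·26·12: 28·27 = 756 ≡ 48, then 48·26 = 1248 ≡ 9, then 9·12 = 108 ≡ 49. So 12^23 ≡ 49 (mod 59).
Hence g⁻¹(12) = 49.

49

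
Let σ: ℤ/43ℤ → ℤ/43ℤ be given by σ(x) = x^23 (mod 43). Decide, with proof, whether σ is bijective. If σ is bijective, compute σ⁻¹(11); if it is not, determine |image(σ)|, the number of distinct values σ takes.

21

Since 43 is prime, the nonzero elements of ℤ/43ℤ form a cyclic group of order 42.
As gcd(23, 42) = 1, raising to the 23rd power is a bijection on this group: if s^23 ≡ t^23 then (st^{−1})^23 = 1, and the only element of order dividing gcd(23, 42) = 1 is 1, so s = t.
With σ(0) = 0 this makes σ injective on all of ℤ/43ℤ, hence bijective (finite equal-size domain and codomain). In particular σ is bijective.
Since σ is bijective, we find the preimage of 11. The inverse of x ↦ x^23 on (ℤ/43ℤ)^× is x ↦ x^11, because 23·11 = 253 = 6·42 + 1 ≡ 1 (mod 42) and x^{42} = 1 for x ≠ 0 (Fermat). So σ⁻¹(11) = 11^11 mod 43.
Repeated squaring mod 43: 11^1 ≡ 11, 11^2 ≡ 11² = 121 ≡ 35, 11^4 ≡ 35² = 1225 ≡ 21, 11^8 ≡ 21² = 441 ≡ 11. Since 11 = 8 + 2 + 1, 11^11 ≡ 11·35·11: 11·35 = 385 ≡ 41, then 41·11 = 451 ≡ 21. So 11^11 ≡ 21 (mod 43).
Hence σ⁻¹(11) = 21.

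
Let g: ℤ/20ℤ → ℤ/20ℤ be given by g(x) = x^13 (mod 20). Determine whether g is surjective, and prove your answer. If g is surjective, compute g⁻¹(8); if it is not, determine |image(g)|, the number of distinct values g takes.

15

g(0) = 0^13 = 0.
g(10): Repeated squaring mod 20: 10^1 ≡ 10, 10^2 ≡ 10² = 100 ≡ 0, 10^4 ≡ 0² = 0, 10^8 ≡ 0² = 0. Since 13 = 8 + 4 + 1, 10^13 ≡ 0·0·10: 0·0 = 0, then 0·10 = 0. So 10^13 ≡ 0 (mod 20).
So g(0) = g(10) = 0 while 0 ≠ 10, hence g is not injective.
A non-injective map from the 20-element set ℤ/20ℤ to itself takes at most 19 distinct values, so it cannot be surjective. So g is not surjective.
Since g is not surjective, we determine |image(g)|. Computing x^13 mod 20 for each x (by repeated squaring, reducing mod 20 at every step), the values g(0), g(1), …, g(19) are: 0, 1, 12, 3, 4, 5, 16, 7, 8, 9, 0, 11, 12, 13, 4, 15, 16, 17, 8, 19.
The distinct values are {0, 1, 3, 4, 5, 7, 8, 9, 11, 12, 13, 15, 16, 17, 19}; there are 15 of them.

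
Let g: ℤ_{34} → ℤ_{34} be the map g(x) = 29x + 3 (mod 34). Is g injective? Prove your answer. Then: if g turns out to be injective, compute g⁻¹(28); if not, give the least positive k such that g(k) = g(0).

Suppose g(s) = g(t) in ℤ_{34}. Then 29s + 3 ≡ 29t + 3 (mod 34), so 29(s − t) ≡ 0 (mod 34).
Since gcd(29, 34) = 1, 29 is invertible modulo 34, hence s − t ≡ 0 (mod 34), i.e. s = t.
Thus g is injective.
We now compute 29⁻¹ mod 34 explicitly. Euclid's algorithm: 34 = 1·29 + 5, 29 = 5·5 + 4, 5 = 1·4 + 1; back-substituting gives 1 = 27·29 − 23·34, so 29⁻¹ ≡ 27 (mod 34).
Since g is injective, we compute g⁻¹(28): solve 29x + 3 ≡ 28 (mod 34), i.e. 29x ≡ 25 (mod 34).
Multiplying by 29⁻¹ = 27 gives x ≡ 27·25 = 675 = 19·34 + 29 ≡ 29 (mod 34).
Check: g(29) = 29·29 + 3 = 844 = 24·34 + 28 ≡ 28 (mod 34).

29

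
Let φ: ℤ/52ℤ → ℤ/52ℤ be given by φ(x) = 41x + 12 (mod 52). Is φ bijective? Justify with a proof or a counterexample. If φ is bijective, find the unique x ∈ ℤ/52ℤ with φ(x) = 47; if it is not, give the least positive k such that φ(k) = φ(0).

Recall: φ is injective when φ(s) = φ(t) forces s = t.
Suppose φ(s) = φ(t) in ℤ/52ℤ. Then 41s + 12 ≡ 41t + 12 (mod 52), hence 41(s − t) ≡ 0 (mod 52).
Since gcd(41, 52) = 1, 41 is invertible modulo 52, hence s − t ≡ 0 (mod 52), i.e. s = t.
We now compute 41⁻¹ mod 52 explicitly. Euclid's algorithm: 52 = 1·41 + 11, 41 = 3·11 + 8, 11 = 1·8 + 3, 8 = 2·3 + 2, 3 = 1·2 + 1; back-substituting gives 1 = 33·41 − 26·52, so 41⁻¹ ≡ 33 (mod 52).
Then y ↦ 33(y − 12) is a two-sided inverse to φ, so every y ∈ ℤ/52ℤ has a preimage.
Hence φ is bijective.
Since φ is bijective, we find φ⁻¹(47): we need 41x ≡ 47 − 12 ≡ 35 (mod 52). Using 41⁻¹ = 33: x ≡ 33·35 = 1155 = 22·52 + 11, so x = 11.
Check: φ(11) = 41·11 + 12 = 463 = 8·52 + 47 ≡ 47 (mod 52).

11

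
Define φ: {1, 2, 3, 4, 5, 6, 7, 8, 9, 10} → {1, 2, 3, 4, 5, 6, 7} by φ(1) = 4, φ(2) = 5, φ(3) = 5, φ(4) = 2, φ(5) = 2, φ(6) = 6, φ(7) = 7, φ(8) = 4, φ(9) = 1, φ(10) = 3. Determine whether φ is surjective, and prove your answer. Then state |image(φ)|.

Every element of the codomain has a preimage: 1 = φ(9), 2 = φ(4), 3 = φ(10), 4 = φ(1), 5 = φ(2), 6 = φ(6), 7 = φ(7).
So φ is surjective.
The image of φ is {1, 2, 3, 4, 5, 6, 7}, which has 7 elements.

7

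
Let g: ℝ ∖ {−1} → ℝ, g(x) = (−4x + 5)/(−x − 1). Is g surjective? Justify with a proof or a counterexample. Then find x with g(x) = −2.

1/2

If g(x) = 4, cross-multiplying gives −1(−4x + 5) = −4(−x − 1), which simplifies to −5 = 4 — false.  So 4 has no preimage and g is not surjective.
Solving g(x) = −2: cross-multiplying gives −4x + 5 = −2(−x − 1), which rearranges to −6x = −3, so x = 1/2.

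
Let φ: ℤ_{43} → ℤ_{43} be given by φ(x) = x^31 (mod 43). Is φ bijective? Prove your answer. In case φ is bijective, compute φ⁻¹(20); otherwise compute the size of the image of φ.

33

Since 43 is prime, the nonzero elements of ℤ_{43} form a cyclic group of order 42.
As gcd(31, 42) = 1, raising to the 31st power is a bijection on this group: if u^31 ≡ v^31 then (uv^{−1})^31 = 1, and the only element of order dividing gcd(31, 42) = 1 is 1, so u = v.
With φ(0) = 0 this makes φ injective on all of ℤ_{43}, hence bijective (finite equal-size domain and codomain). In particular φ is bijective.
Since φ is bijective, we find the preimage of 20. The inverse of x ↦ x^31 on (ℤ_{43})^× is x ↦ x^19, because 31·19 = 589 = 14·42 + 1 ≡ 1 (mod 42) and x^{42} = 1 for x ≠ 0 (Fermat). So φ⁻¹(20) = 20^19 mod 43.
Repeated squaring mod 43: 20^1 ≡ 20, 20^2 ≡ 20² = 400 ≡ 13, 20^4 ≡ 13² = 169 ≡ 40, 20^8 ≡ 40² = 1600 ≡ 9, 20^16 ≡ 9² = 81 ≡ 38. Since 19 = 16 + 2 + 1, 20^19 ≡ 38·13·20: 38·13 = 494 ≡ 21, then 21·20 = 420 ≡ 33. So 20^19 ≡ 33 (mod 43).
Hence φ⁻¹(20) = 33.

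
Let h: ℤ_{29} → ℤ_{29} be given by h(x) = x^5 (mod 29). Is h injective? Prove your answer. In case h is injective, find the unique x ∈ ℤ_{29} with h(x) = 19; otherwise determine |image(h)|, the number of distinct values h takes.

Since 29 is prime, the nonzero elements of ℤ_{29} form a cyclic group of order 28.
As gcd(5, 28) = 1, raising to the 5th power is a bijection on this group: if a^5 ≡ b^5 then (ab^{−1})^5 = 1, and the only element of order dividing gcd(5, 28) = 1 is 1, so a = b.
With h(0) = 0 this makes h injective on all of ℤ_{29}, hence bijective (finite equal-size domain and codomain). In particular h is injective.
Since h is injective, we find the preimage of 19. The inverse of x ↦ x^5 on (ℤ_{29})^× is x ↦ x^17, because 5·17 = 85 = 3·28 + 1 ≡ 1 (mod 28) and x^{28} = 1 for x ≠ 0 (Fermat). So h⁻¹(19) = 19^17 mod 29.
Repeated squaring mod 29: 19^1 ≡ 19, 19^2 ≡ 19² = 361 ≡ 13, 19^4 ≡ 13² = 169 ≡ 24, 19^8 ≡ 24² = 576 ≡ 25, 19^16 ≡ 25² = 625 ≡ 16. Since 17 = 16 + 1, 19^17 ≡ 16·19: 16·19 = 304 ≡ 14. So 19^17 ≡ 14 (mod 29).
Hence h⁻¹(19) = 14.

14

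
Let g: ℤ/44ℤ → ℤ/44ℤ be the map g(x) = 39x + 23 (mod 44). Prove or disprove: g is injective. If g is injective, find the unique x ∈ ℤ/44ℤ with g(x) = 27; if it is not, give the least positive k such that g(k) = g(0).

If g(s) = g(t), then 39s ≡ 39t (mod 44). Because gcd(39, 44) = 1, we may cancel 39 to get s ≡ t (mod 44).
Thus g is injective.
We now compute 39⁻¹ mod 44 explicitly. Euclid's algorithm: 44 = 1·39 + 5, 39 = 7·5 + 4, 5 = 1·4 + 1; back-substituting gives 1 = 35·39 − 31·44, so 39⁻¹ ≡ 35 (mod 44).
Since g is injective, we compute g⁻¹(27): solve 39x + 23 ≡ 27 (mod 44), i.e. 39x ≡ 4 (mod 44).
Multiplying by 39⁻¹ = 35 gives x ≡ 35·4 = 140 = 3·44 + 8 ≡ 8 (mod 44).
Check: g(8) = 39·8 + 23 = 335 = 7·44 + 27 ≡ 27 (mod 44).

8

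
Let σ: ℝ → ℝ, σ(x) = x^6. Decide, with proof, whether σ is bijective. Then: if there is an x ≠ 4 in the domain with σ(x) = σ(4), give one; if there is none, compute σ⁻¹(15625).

-4

σ(4) = 4096 = (−4)^6 = σ(−4) (since 6 is even), with 4 ≠ −4. So σ is not injective, hence not bijective.
For the follow-up, such an x exists: taking x = −4 ∈ ℝ gives σ(−4) = 4096 = σ(4) with −4 ≠ 4.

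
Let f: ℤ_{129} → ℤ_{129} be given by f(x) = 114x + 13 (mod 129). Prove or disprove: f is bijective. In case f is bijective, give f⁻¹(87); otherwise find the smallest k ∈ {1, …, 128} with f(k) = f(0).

Recall that injectivity means: for all u, v in the domain, f(u) = f(v) implies u = v.
We have gcd(114, 129) = 3 > 1. Taking u = 0 and v = 43: f(0) = 13 and f(43) = 114·43 + 13 = 4915 ≡ 13 (mod 129).
So f(0) = f(43) while 0 ≠ 43, thus f is not injective, hence not bijective.
Since f is not bijective, we find the least positive k with f(k) = f(0): this means 114k ≡ 0 (mod 129), i.e. 129 ∣ 114k. Since gcd(114, 129) = 3, dividing through by 3 this holds exactly when 43 ∣ 38k, and as gcd(38, 43) = 1, exactly when 43 ∣ k.
The smallest positive such k is 43.

43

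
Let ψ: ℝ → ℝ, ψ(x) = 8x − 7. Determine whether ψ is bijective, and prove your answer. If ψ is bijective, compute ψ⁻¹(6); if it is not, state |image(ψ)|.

Suppose ψ(u) = ψ(v). Then 8u − 7 = 8v − 7, therefore 8u = 8v, so u = v.
For any y ∈ ℝ, x = (y + 7)/8 satisfies ψ(x) = y.
Thus ψ is bijective.
Since ψ is bijective, we compute ψ⁻¹(6) = (6 + 7)/8 = 13/8.

13/8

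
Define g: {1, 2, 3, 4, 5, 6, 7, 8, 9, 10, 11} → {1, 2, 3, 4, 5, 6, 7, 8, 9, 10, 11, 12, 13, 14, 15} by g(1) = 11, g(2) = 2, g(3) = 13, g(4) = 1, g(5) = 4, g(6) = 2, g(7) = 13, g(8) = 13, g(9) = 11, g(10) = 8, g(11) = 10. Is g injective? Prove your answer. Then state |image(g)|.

7

g(2) = 2 = g(6) with 2 ≠ 6, so g is not injective.
The image of g is {1, 2, 4, 8, 10, 11, 13}, which has 7 elements.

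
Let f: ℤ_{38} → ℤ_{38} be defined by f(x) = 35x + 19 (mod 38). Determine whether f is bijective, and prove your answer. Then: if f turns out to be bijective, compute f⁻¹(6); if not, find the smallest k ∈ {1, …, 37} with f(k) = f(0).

If f(s) = f(t), then 35s ≡ 35t (mod 38). Because gcd(35, 38) = 1, we may cancel 35 to get s ≡ t (mod 38).
We now compute 35⁻¹ mod 38 explicitly. Euclid's algorithm: 38 = 1·35 + 3, 35 = 11·3 + 2, 3 = 1·2 + 1; back-substituting gives 1 = 25·35 − 23·38, so 35⁻¹ ≡ 25 (mod 38).
Then y ↦ 25(y − 19) is a two-sided inverse to f, so every y ∈ ℤ_{38} has a preimage.
Therefore f is bijective.
Since f is bijective, we find f⁻¹(6): we need 35x ≡ 6 − 19 ≡ 25 (mod 38). Using 35⁻¹ = 25: x ≡ 25·25 = 625 = 16·38 + 17, so x = 17.
Check: f(17) = 35·17 + 19 = 614 = 16·38 + 6 ≡ 6 (mod 38).

17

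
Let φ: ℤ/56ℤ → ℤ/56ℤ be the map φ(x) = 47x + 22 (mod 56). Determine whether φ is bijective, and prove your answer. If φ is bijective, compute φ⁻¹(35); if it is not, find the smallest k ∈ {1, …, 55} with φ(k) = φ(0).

11

If φ(s) = φ(t), then 47s ≡ 47t (mod 56). Because gcd(47, 56) = 1, we may cancel 47 to get s ≡ t (mod 56).
We now compute 47⁻¹ mod 56 explicitly. Euclid's algorithm: 56 = 1·47 + 9, 47 = 5·9 + 2, 9 = 4·2 + 1; back-substituting gives 1 = 31·47 − 26·56, so 47⁻¹ ≡ 31 (mod 56).
Then y ↦ 31(y − 22) is a two-sided inverse to φ, so every y ∈ ℤ/56ℤ has a preimage.
Thus φ is bijective.
Since φ is bijective, we find φ⁻¹(35): we need 47x ≡ 35 − 22 ≡ 13 (mod 56). Using 47⁻¹ = 31: x ≡ 31·13 = 403 = 7·56 + 11, so x = 11.
Check: φ(11) = 47·11 + 22 = 539 = 9·56 + 35 ≡ 35 (mod 56).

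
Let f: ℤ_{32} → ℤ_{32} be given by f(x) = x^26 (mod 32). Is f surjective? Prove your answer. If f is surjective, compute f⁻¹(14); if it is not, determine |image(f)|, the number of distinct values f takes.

5

f(0) = 0^26 = 0.
f(2): Repeated squaring mod 32: 2^1 ≡ 2, 2^2 ≡ 2² = 4, 2^4 ≡ 4² = 16, 2^8 ≡ 16² = 256 ≡ 0, 2^16 ≡ 0² = 0. Since 26 = 16 + 8 + 2, 2^26 ≡ 0·0·4: 0·0 = 0, then 0·4 = 0. So 2^26 ≡ 0 (mod 32).
So f(0) = f(2) = 0 while 0 ≠ 2, so f is not injective.
A non-injective map from the 32-element set ℤ_{32} to itself takes at most 31 distinct values, so it cannot be surjective. Therefore f is not surjective.
Since f is not surjective, we determine |image(f)|. Computing x^26 mod 32 for each x (by repeated squaring, reducing mod 32 at every step), the values f(0), f(1), …, f(31) are: 0, 1, 0, 9, 0, 25, 0, 17, 0, 17, 0, 25, 0, 9, 0, 1, 0, 1, 0, 9, 0, 25, 0, 17, 0, 17, 0, 25, 0, 9, 0, 1.
The distinct values are {0, 1, 9, 17, 25}; there are 5 of them.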